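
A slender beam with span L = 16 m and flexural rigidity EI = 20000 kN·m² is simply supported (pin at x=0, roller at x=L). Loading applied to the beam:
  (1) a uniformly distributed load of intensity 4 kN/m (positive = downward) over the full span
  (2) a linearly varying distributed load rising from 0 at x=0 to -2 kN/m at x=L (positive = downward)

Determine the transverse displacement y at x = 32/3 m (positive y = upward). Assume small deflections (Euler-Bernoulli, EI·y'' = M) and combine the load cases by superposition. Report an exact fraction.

y(32/3) = -50176/455625 m

Load 1 — uniform load w=4 kN/m over full span:
  y_1 = -wx(L³-2Lx²+x³)/(24EI) = -4·(32/3)·(16³-2·16·(32/3)²+(32/3)³)/(24·20000) = -22528/151875 m
Load 2 — triangular load w₀=-2 kN/m (0→w₀ over full span):
  y_2 = -w₀x(7L⁴-10L²x²+3x⁴)/(360LEI) = -(-2)·(32/3)·(7·16⁴-10·16²·(32/3)²+3·(32/3)⁴)/(360·16·20000) = 17408/455625 m
Superposition: y = Σ y_i = -50176/455625 m ≈ -0.110126 m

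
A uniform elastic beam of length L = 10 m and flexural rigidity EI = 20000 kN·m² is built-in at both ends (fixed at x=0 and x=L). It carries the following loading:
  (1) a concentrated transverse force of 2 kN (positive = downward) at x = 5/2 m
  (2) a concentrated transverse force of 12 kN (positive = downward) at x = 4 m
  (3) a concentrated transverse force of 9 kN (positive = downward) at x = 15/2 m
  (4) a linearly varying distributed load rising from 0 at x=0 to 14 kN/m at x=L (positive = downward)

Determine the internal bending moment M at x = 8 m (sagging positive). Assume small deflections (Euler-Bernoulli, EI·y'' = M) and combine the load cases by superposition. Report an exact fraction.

M(8) = 12161/12000 kN·m

Load 1 — point force P=2 kN at a=5/2 m (b=L-a=15/2):
  M_1 = Pa²(a+3b)(L-x)/L³ - Pa²b/L²  [x>a] = 2·(5/2)²·((5/2)+3·(15/2))·(10-8)/10³ - 2·(5/2)²·(15/2)/10² = -5/16 kN·m
Load 2 — point force P=12 kN at a=4 m (b=L-a=6):
  M_2 = Pa²(a+3b)(L-x)/L³ - Pa²b/L²  [x>a] = 12·4²·(4+3·6)·(10-8)/10³ - 12·4²·6/10² = -384/125 kN·m
Load 3 — point force P=9 kN at a=15/2 m (b=L-a=5/2):
  M_3 = Pa²(a+3b)(L-x)/L³ - Pa²b/L²  [x>a] = 9·(15/2)²·((15/2)+3·(5/2))·(10-8)/10³ - 9·(15/2)²·(5/2)/10² = 81/32 kN·m
Load 4 — triangular load w₀=14 kN/m (0→w₀ over full span):
  M_4 = 3w₀Lx/20 - w₀L²/30 - w₀x³/(6L) = 3·14·10·8/20 - 14·10²/30 - 14·8³/(6·10) = 28/15 kN·m
Superposition: M = Σ M_i = 12161/12000 kN·m ≈ 1.013417 kN·m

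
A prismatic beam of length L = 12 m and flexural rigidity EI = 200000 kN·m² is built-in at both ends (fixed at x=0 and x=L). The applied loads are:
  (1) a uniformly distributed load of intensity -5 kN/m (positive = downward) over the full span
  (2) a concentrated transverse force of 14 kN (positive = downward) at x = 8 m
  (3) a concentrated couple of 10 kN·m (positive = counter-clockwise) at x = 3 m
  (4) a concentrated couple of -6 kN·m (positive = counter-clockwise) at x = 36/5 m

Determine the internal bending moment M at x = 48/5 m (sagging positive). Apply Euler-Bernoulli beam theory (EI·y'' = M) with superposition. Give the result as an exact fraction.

Load 1 — uniform load w=-5 kN/m over full span:
  M_1 = wLx/2 - wL²/12 - wx²/2 = (-5)·12·(48/5)/2 - (-5)·12²/12 - (-5)·(48/5)²/2 = 12/5 kN·m
Load 2 — point force P=14 kN at a=8 m (b=L-a=4):
  M_2 = Pa²(a+3b)(L-x)/L³ - Pa²b/L²  [x>a] = 14·8²·(8+3·4)·(12-(48/5))/12³ - 14·8²·4/12² = 0 kN·m
Load 3 — applied couple M₀=10 kN·m at a=3 m (b=L-a=9):
  M_3 = R_Ax - M_A - M₀  [x>a] with R_A=15/16, M_A=-15/8 = (15/16)·(48/5) - (-15/8) - 10 = 7/8 kN·m
Load 4 — applied couple M₀=-6 kN·m at a=36/5 m (b=L-a=24/5):
  M_4 = R_Ax - M_A - M₀  [x>a] with R_A=-18/25, M_A=-48/25 = (-18/25)·(48/5) - (-48/25) - (-6) = 126/125 kN·m
Superposition: M = Σ M_i = 4283/1000 kN·m ≈ 4.283000 kN·m

M(48/5) = 4283/1000 kN·m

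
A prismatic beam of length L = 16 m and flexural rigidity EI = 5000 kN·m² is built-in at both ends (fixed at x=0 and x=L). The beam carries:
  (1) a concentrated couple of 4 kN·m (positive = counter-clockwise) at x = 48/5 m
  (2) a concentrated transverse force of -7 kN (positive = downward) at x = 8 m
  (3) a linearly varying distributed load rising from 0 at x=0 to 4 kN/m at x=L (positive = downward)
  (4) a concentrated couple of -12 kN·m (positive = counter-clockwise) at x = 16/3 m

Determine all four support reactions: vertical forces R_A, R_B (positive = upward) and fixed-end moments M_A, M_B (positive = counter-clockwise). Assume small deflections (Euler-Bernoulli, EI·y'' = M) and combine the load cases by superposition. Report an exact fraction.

R_A = 273/50 kN, M_A = 1606/75 kN·m, R_B = 977/50 kN, M_B = -1018/25 kN·m

Load 1 — applied couple M₀=4 kN·m at a=48/5 m (b=L-a=32/5):
  R_A = 6M₀ab/L³ = 6·4·(48/5)·(32/5)/16³ = 9/25 kN
  M_A = M₀b(2a-b)/L² = 4·(32/5)·(2·(48/5)-(32/5))/16² = 32/25 kN·m
  R_B = -6M₀ab/L³ = -6·4·(48/5)·(32/5)/16³ = -9/25 kN
  M_B = M₀a(2b-a)/L² = 4·(48/5)·(2·(32/5)-(48/5))/16² = 12/25 kN·m
Load 2 — point force P=-7 kN at a=8 m (b=L-a=8):
  R_A = Pb²(3a+b)/L³ = (-7)·8²·(3·8+8)/16³ = -7/2 kN
  M_A = Pab²/L² = (-7)·8·8²/16² = -14 kN·m
  R_B = Pa²(a+3b)/L³ = (-7)·8²·(8+3·8)/16³ = -7/2 kN
  M_B = -Pa²b/L² = -(-7)·8²·8/16² = 14 kN·m
Load 3 — triangular load w₀=4 kN/m (0→w₀ over full span):
  R_A = 3w₀L/20 = 3·4·16/20 = 48/5 kN
  M_A = w₀L²/30 = 4·16²/30 = 512/15 kN·m
  R_B = 7w₀L/20 = 7·4·16/20 = 112/5 kN
  M_B = -w₀L²/20 = -4·16²/20 = -256/5 kN·m
Load 4 — applied couple M₀=-12 kN·m at a=16/3 m (b=L-a=32/3):
  R_A = 6M₀ab/L³ = 6·(-12)·(16/3)·(32/3)/16³ = -1 kN
  M_A = M₀b(2a-b)/L² = (-12)·(32/3)·(2·(16/3)-(32/3))/16² = 0 kN·m
  R_B = -6M₀ab/L³ = -6·(-12)·(16/3)·(32/3)/16³ = 1 kN
  M_B = M₀a(2b-a)/L² = (-12)·(16/3)·(2·(32/3)-(16/3))/16² = -4 kN·m
Superposition: R_A = 273/50 kN, M_A = 1606/75 kN·m, R_B = 977/50 kN, M_B = -1018/25 kN·m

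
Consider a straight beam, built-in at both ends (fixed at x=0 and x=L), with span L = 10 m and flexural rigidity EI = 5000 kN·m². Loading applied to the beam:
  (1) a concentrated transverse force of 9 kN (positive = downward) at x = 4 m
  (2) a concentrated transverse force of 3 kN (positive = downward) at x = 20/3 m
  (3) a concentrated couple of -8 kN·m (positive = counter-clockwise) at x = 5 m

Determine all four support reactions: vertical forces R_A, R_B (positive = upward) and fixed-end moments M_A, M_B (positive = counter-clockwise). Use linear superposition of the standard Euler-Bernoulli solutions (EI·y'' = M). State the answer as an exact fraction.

Load 1 — point force P=9 kN at a=4 m (b=L-a=6):
  R_A = Pb²(3a+b)/L³ = 9·6²·(3·4+6)/10³ = 729/125 kN
  M_A = Pab²/L² = 9·4·6²/10² = 324/25 kN·m
  R_B = Pa²(a+3b)/L³ = 9·4²·(4+3·6)/10³ = 396/125 kN
  M_B = -Pa²b/L² = -9·4²·6/10² = -216/25 kN·m
Load 2 — point force P=3 kN at a=20/3 m (b=L-a=10/3):
  R_A = Pb²(3a+b)/L³ = 3·(10/3)²·(3·(20/3)+(10/3))/10³ = 7/9 kN
  M_A = Pab²/L² = 3·(20/3)·(10/3)²/10² = 20/9 kN·m
  R_B = Pa²(a+3b)/L³ = 3·(20/3)²·((20/3)+3·(10/3))/10³ = 20/9 kN
  M_B = -Pa²b/L² = -3·(20/3)²·(10/3)/10² = -40/9 kN·m
Load 3 — applied couple M₀=-8 kN·m at a=5 m (b=L-a=5):
  R_A = 6M₀ab/L³ = 6·(-8)·5·5/10³ = -6/5 kN
  M_A = M₀b(2a-b)/L² = (-8)·5·(2·5-5)/10² = -2 kN·m
  R_B = -6M₀ab/L³ = -6·(-8)·5·5/10³ = 6/5 kN
  M_B = M₀a(2b-a)/L² = (-8)·5·(2·5-5)/10² = -2 kN·m
Superposition: R_A = 6086/1125 kN, M_A = 2966/225 kN·m, R_B = 7414/1125 kN, M_B = -3394/225 kN·m

R_A = 6086/1125 kN, M_A = 2966/225 kN·m, R_B = 7414/1125 kN, M_B = -3394/225 kN·m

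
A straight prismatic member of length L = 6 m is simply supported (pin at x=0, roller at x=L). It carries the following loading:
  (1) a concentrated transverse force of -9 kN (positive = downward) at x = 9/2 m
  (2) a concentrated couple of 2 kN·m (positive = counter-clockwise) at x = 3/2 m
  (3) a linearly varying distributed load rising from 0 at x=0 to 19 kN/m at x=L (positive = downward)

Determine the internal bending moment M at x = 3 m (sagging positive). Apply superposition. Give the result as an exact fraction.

M(3) = 35 kN·m

Load 1 — point force P=-9 kN at a=9/2 m (b=L-a=3/2):
  M_1 = Pbx/L  [x≤a] = (-9)·(3/2)·3/6 = -27/4 kN·m
Load 2 — applied couple M₀=2 kN·m at a=3/2 m (b=L-a=9/2):
  M_2 = M₀x/L - M₀  [x>a] = 2·3/6 - 2 = -1 kN·m
Load 3 — triangular load w₀=19 kN/m (0→w₀ over full span):
  M_3 = w₀Lx/6 - w₀x³/(6L) = 19·6·3/6 - 19·3³/(6·6) = 171/4 kN·m
Superposition: M = Σ M_i = 35 kN·m ≈ 35.000000 kN·m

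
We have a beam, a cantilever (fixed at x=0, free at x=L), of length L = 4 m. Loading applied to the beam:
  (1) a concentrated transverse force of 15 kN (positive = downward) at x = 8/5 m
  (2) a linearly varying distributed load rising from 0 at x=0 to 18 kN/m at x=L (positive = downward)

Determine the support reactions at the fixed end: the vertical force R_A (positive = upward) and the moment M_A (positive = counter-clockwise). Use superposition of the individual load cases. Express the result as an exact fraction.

R_A = 51 kN, M_A = 120 kN·m

Load 1 — point force P=15 kN at a=8/5 m (b=L-a=12/5):
  R_A = P = 15 kN
  M_A = Pa = 15·(8/5) = 24 kN·m
Load 2 — triangular load w₀=18 kN/m (0→w₀ over full span):
  R_A = w₀L/2 = 18·4/2 = 36 kN
  M_A = w₀L²/3 = 18·4²/3 = 96 kN·m
Superposition: R_A = 51 kN, M_A = 120 kN·m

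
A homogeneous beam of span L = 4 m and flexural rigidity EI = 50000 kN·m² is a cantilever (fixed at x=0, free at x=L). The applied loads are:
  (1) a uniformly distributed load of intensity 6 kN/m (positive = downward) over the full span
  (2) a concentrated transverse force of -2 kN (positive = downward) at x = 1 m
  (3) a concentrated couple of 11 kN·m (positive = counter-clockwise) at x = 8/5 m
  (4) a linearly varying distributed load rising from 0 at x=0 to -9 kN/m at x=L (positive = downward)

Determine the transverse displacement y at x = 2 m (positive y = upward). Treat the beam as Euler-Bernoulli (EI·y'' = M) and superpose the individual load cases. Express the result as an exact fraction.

Load 1 — uniform load w=6 kN/m over full span:
  y_1 = -wx²(x²-4Lx+6L²)/(24EI) = -6·2²·(2²-4·4·2+6·4²)/(24·50000) = -17/12500 m
Load 2 — point force P=-2 kN at a=1 m (b=L-a=3):
  y_2 = -Pa²(3x-a)/(6EI)  [x>a] = -(-2)·1²·(3·2-1)/(6·50000) = 1/30000 m
Load 3 — applied couple M₀=11 kN·m at a=8/5 m (b=L-a=12/5):
  y_3 = M₀a(2x-a)/(2EI)  [x>a] = 11·(8/5)·(2·2-(8/5))/(2·50000) = 33/78125 m
Load 4 — triangular load w₀=-9 kN/m (0→w₀ over full span):
  y_4 = (w₀Lx³/12-w₀L²x²/6-w₀x⁵/(120L))/EI = ((-9)·4·2³/12-(-9)·4²·2²/6-(-9)·2⁵/(120·4))/50000 = 363/250000 m
Superposition: y = Σ y_i = 1027/1875000 m ≈ 0.000548 m

y(2) = 1027/1875000 m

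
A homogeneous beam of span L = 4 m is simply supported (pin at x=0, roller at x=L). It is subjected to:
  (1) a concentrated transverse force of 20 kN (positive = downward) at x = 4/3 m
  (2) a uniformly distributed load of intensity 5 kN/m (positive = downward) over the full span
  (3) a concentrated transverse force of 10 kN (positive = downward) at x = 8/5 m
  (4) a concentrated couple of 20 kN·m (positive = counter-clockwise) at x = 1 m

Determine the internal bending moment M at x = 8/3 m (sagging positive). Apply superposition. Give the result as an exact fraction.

Load 1 — point force P=20 kN at a=4/3 m (b=L-a=8/3):
  M_1 = Pa(L-x)/L  [x>a] = 20·(4/3)·(4-(8/3))/4 = 80/9 kN·m
Load 2 — uniform load w=5 kN/m over full span:
  M_2 = wx(L-x)/2 = 5·(8/3)·(4-(8/3))/2 = 80/9 kN·m
Load 3 — point force P=10 kN at a=8/5 m (b=L-a=12/5):
  M_3 = Pa(L-x)/L  [x>a] = 10·(8/5)·(4-(8/3))/4 = 16/3 kN·m
Load 4 — applied couple M₀=20 kN·m at a=1 m (b=L-a=3):
  M_4 = M₀x/L - M₀  [x>a] = 20·(8/3)/4 - 20 = -20/3 kN·m
Superposition: M = Σ M_i = 148/9 kN·m ≈ 16.444444 kN·m

M(8/3) = 148/9 kN·m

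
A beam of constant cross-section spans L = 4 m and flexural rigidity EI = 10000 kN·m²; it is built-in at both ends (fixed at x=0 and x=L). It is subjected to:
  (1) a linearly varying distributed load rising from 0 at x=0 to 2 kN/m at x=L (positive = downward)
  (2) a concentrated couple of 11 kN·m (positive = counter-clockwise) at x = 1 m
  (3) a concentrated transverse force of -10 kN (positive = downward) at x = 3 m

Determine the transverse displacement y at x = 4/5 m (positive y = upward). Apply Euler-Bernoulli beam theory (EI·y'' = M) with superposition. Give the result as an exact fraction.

Load 1 — triangular load w₀=2 kN/m (0→w₀ over full span):
  y_1 = -w₀x²(L-x)²(x+2L)/(120LEI) = -2·(4/5)²·(4-(4/5))²·((4/5)+2·4)/(120·4·10000) = -704/29296875 m
Load 2 — applied couple M₀=11 kN·m at a=1 m (b=L-a=3):
  y_2 = (R_Ax³/6 - M_Ax²/2)/EI  [x≤a] with R_A=99/32, M_A=-33/16 = ((99/32)·(4/5)³/6 - (-33/16)·(4/5)²/2)/10000 = 231/2500000 m
Load 3 — point force P=-10 kN at a=3 m (b=L-a=1):
  y_3 = -Pb²x²(3aL-(3a+b)x)/(6L³EI)  [x≤a] = -(-10)·1²·(4/5)²·(3·3·4-(3·3+1)·(4/5))/(6·4³·10000) = 7/150000 m
Superposition: y = Σ y_i = 35949/312500000 m ≈ 0.000115 m

y(4/5) = 35949/312500000 m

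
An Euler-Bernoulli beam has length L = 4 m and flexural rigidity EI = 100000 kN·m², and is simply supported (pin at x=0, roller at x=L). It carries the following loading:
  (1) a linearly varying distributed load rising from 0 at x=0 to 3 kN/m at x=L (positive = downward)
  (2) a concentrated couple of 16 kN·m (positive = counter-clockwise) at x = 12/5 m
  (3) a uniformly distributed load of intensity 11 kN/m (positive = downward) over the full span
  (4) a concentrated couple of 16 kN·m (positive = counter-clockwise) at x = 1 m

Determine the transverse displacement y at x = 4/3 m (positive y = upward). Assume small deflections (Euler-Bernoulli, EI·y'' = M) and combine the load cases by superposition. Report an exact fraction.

Load 1 — triangular load w₀=3 kN/m (0→w₀ over full span):
  y_1 = -w₀x(7L⁴-10L²x²+3x⁴)/(360LEI) = -3·(4/3)·(7·4⁴-10·4²·(4/3)²+3·(4/3)⁴)/(360·4·100000) = -32/759375 m
Load 2 — applied couple M₀=16 kN·m at a=12/5 m (b=L-a=8/5):
  y_2 = (M₀x³/(6L)+C₁x)/EI  [x≤a] with C₁=M₀(3b²-L²)/(6L)=-416/75 = (16·(4/3)³/(6·4)+(-416/75)·(4/3))/100000 = -368/6328125 m
Load 3 — uniform load w=11 kN/m over full span:
  y_3 = -wx(L³-2Lx²+x³)/(24EI) = -11·(4/3)·(4³-2·4·(4/3)²+(4/3)³)/(24·100000) = -242/759375 m
Load 4 — applied couple M₀=16 kN·m at a=1 m (b=L-a=3):
  y_4 = (M₀x³/(6L)-M₀(x-a)²/2+C₁x)/EI  [x>a] with C₁=M₀(3b²-L²)/(6L)=22/3 = (16·(4/3)³/(6·4)-16·((4/3)-1)²/2+(22/3)·(4/3))/100000 = 53/506250 m
Superposition: y = Σ y_i = -11933/37968750 m ≈ -0.000314 m

y(4/3) = -11933/37968750 m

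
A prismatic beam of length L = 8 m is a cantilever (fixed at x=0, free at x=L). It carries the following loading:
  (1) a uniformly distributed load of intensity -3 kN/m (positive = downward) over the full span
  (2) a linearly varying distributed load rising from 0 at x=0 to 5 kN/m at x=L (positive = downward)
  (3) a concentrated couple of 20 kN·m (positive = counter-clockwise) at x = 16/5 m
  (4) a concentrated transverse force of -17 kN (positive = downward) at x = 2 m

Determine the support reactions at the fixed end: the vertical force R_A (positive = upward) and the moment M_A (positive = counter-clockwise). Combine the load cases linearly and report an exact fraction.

Load 1 — uniform load w=-3 kN/m over full span:
  R_A = wL = (-3)·8 = -24 kN
  M_A = wL²/2 = (-3)·8²/2 = -96 kN·m
Load 2 — triangular load w₀=5 kN/m (0→w₀ over full span):
  R_A = w₀L/2 = 5·8/2 = 20 kN
  M_A = w₀L²/3 = 5·8²/3 = 320/3 kN·m
Load 3 — applied couple M₀=20 kN·m at a=16/5 m (b=L-a=24/5):
  R_A = 0 kN
  M_A = -M₀ = -20 kN·m
Load 4 — point force P=-17 kN at a=2 m (b=L-a=6):
  R_A = P = (-17) = -17 kN
  M_A = Pa = (-17)·2 = -34 kN·m
Superposition: R_A = -21 kN, M_A = -130/3 kN·m

R_A = -21 kN, M_A = -130/3 kN·m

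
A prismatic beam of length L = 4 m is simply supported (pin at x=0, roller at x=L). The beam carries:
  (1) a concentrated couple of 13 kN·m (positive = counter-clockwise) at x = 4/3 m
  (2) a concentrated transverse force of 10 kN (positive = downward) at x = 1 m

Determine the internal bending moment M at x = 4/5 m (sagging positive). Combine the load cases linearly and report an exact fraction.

Load 1 — applied couple M₀=13 kN·m at a=4/3 m (b=L-a=8/3):
  M_1 = M₀x/L  [x≤a] = 13·(4/5)/4 = 13/5 kN·m
Load 2 — point force P=10 kN at a=1 m (b=L-a=3):
  M_2 = Pbx/L  [x≤a] = 10·3·(4/5)/4 = 6 kN·m
Superposition: M = Σ M_i = 43/5 kN·m ≈ 8.600000 kN·m

M(4/5) = 43/5 kN·m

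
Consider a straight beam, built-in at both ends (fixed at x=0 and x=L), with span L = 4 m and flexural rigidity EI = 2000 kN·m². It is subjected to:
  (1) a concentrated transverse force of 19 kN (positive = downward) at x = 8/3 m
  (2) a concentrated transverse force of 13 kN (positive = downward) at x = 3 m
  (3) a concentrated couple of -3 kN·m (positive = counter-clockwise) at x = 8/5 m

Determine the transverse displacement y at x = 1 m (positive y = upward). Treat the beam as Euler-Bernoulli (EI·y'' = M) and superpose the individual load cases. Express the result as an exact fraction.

Load 1 — point force P=19 kN at a=8/3 m (b=L-a=4/3):
  y_1 = -Pb²x²(3aL-(3a+b)x)/(6L³EI)  [x≤a] = -19·(4/3)²·1²·(3·(8/3)·4-(3·(8/3)+(4/3))·1)/(6·4³·2000) = -323/324000 m
Load 2 — point force P=13 kN at a=3 m (b=L-a=1):
  y_2 = -Pb²x²(3aL-(3a+b)x)/(6L³EI)  [x≤a] = -13·1²·1²·(3·3·4-(3·3+1)·1)/(6·4³·2000) = -169/384000 m
Load 3 — applied couple M₀=-3 kN·m at a=8/5 m (b=L-a=12/5):
  y_3 = (R_Ax³/6 - M_Ax²/2)/EI  [x≤a] with R_A=-27/25, M_A=-9/25 = ((-27/25)·1³/6 - (-9/25)·1²/2)/2000 = 0 m
Superposition: y = Σ y_i = -14899/10368000 m ≈ -0.001437 m

y(1) = -14899/10368000 m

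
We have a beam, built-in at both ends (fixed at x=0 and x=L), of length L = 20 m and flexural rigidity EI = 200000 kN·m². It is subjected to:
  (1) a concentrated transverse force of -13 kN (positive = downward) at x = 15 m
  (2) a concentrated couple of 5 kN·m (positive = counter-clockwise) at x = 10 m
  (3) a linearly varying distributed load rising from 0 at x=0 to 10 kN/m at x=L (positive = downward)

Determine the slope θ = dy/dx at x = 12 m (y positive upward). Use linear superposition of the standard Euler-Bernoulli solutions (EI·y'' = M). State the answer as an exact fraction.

Load 1 — point force P=-13 kN at a=15 m (b=L-a=5):
  θ_1 = -Pb²x(2aL-(3a+b)x)/(2L³EI)  [x≤a] = -(-13)·5²·12·(2·15·20-(3·15+5)·12)/(2·20³·200000) = 0 rad
Load 2 — applied couple M₀=5 kN·m at a=10 m (b=L-a=10):
  θ_2 = (R_Ax²/2 - M_Ax - M₀(x-a))/EI  [x>a] with R_A=3/8, M_A=5/4 = ((3/8)·12²/2 - (5/4)·12 - 5·(12-10))/200000 = 1/100000 rad
Load 3 — triangular load w₀=10 kN/m (0→w₀ over full span):
  θ_3 = -w₀(2x(L-x)(L-2x)(x+2L)+x²(L-x)²)/(120LEI) = -10·(2·12·(20-12)·(20-2·12)·(12+2·20)+12²·(20-12)²)/(120·20·200000) = 2/3125 rad
Superposition: θ = Σ θ_i = 13/20000 rad ≈ 0.000650 rad

θ(12) = 13/20000 rad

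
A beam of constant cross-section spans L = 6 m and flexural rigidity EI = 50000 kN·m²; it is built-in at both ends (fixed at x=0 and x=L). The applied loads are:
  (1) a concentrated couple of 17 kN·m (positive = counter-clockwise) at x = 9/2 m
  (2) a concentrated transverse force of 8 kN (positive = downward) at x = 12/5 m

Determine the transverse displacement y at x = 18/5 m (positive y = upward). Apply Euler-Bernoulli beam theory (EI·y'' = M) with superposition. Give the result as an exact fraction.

y(18/5) = -2052747/6250000000 m

Load 1 — applied couple M₀=17 kN·m at a=9/2 m (b=L-a=3/2):
  y_1 = (R_Ax³/6 - M_Ax²/2)/EI  [x≤a] with R_A=51/16, M_A=85/16 = ((51/16)·(18/5)³/6 - (85/16)·(18/5)²/2)/50000 = -9639/50000000 m
Load 2 — point force P=8 kN at a=12/5 m (b=L-a=18/5):
  y_2 = -Pa²(L-x)²(3bL-(3b+a)(L-x))/(6L³EI)  [x>a] = -8·(12/5)²·(6-(18/5))²·(3·(18/5)·6-(3·(18/5)+(12/5))·(6-(18/5)))/(6·6³·50000) = -6624/48828125 m
Superposition: y = Σ y_i = -2052747/6250000000 m ≈ -0.000328 m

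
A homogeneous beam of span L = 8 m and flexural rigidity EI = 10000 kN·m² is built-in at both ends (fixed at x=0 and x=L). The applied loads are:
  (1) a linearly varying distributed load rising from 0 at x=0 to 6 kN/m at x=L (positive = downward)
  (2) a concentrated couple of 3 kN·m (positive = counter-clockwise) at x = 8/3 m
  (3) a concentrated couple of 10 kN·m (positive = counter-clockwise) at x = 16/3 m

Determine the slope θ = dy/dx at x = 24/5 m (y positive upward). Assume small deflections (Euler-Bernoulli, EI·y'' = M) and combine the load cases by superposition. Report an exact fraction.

θ(24/5) = 292/390625 rad

Load 1 — triangular load w₀=6 kN/m (0→w₀ over full span):
  θ_1 = -w₀(2x(L-x)(L-2x)(x+2L)+x²(L-x)²)/(120LEI) = -6·(2·(24/5)·(8-(24/5))·(8-2·(24/5))·((24/5)+2·8)+(24/5)²·(8-(24/5))²)/(120·8·10000) = 192/390625 rad
Load 2 — applied couple M₀=3 kN·m at a=8/3 m (b=L-a=16/3):
  θ_2 = (R_Ax²/2 - M_Ax - M₀(x-a))/EI  [x>a] with R_A=1/2, M_A=0 = ((1/2)·(24/5)²/2 - 0·(24/5) - 3·((24/5)-(8/3)))/10000 = -1/15625 rad
Load 3 — applied couple M₀=10 kN·m at a=16/3 m (b=L-a=8/3):
  θ_3 = (R_Ax²/2 - M_Ax)/EI  [x≤a] with R_A=5/3, M_A=10/3 = ((5/3)·(24/5)²/2 - (10/3)·(24/5))/10000 = 1/3125 rad
Superposition: θ = Σ θ_i = 292/390625 rad ≈ 0.000748 rad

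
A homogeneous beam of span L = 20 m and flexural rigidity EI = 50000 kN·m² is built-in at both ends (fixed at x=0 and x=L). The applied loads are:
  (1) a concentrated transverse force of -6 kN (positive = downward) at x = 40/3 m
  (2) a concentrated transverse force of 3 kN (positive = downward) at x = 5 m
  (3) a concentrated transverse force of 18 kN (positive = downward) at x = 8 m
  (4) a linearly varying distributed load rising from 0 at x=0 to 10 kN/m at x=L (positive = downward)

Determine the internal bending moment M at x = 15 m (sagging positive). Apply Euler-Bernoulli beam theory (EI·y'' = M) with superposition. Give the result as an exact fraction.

M(15) = 198889/7200 kN·m

Load 1 — point force P=-6 kN at a=40/3 m (b=L-a=20/3):
  M_1 = Pa²(a+3b)(L-x)/L³ - Pa²b/L²  [x>a] = (-6)·(40/3)²·((40/3)+3·(20/3))·(20-15)/20³ - (-6)·(40/3)²·(20/3)/20² = -40/9 kN·m
Load 2 — point force P=3 kN at a=5 m (b=L-a=15):
  M_2 = Pa²(a+3b)(L-x)/L³ - Pa²b/L²  [x>a] = 3·5²·(5+3·15)·(20-15)/20³ - 3·5²·15/20² = -15/32 kN·m
Load 3 — point force P=18 kN at a=8 m (b=L-a=12):
  M_3 = Pa²(a+3b)(L-x)/L³ - Pa²b/L²  [x>a] = 18·8²·(8+3·12)·(20-15)/20³ - 18·8²·12/20² = -72/25 kN·m
Load 4 — triangular load w₀=10 kN/m (0→w₀ over full span):
  M_4 = 3w₀Lx/20 - w₀L²/30 - w₀x³/(6L) = 3·10·20·15/20 - 10·20²/30 - 10·15³/(6·20) = 425/12 kN·m
Superposition: M = Σ M_i = 198889/7200 kN·m ≈ 27.623472 kN·m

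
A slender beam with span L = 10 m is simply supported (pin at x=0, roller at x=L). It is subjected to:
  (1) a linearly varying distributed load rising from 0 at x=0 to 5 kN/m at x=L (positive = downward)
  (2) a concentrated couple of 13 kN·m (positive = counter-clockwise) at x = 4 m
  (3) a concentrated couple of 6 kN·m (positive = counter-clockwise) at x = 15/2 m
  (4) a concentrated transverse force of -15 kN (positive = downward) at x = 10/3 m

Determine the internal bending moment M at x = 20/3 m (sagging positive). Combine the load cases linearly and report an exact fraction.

Load 1 — triangular load w₀=5 kN/m (0→w₀ over full span):
  M_1 = w₀Lx/6 - w₀x³/(6L) = 5·10·(20/3)/6 - 5·(20/3)³/(6·10) = 2500/81 kN·m
Load 2 — applied couple M₀=13 kN·m at a=4 m (b=L-a=6):
  M_2 = M₀x/L - M₀  [x>a] = 13·(20/3)/10 - 13 = -13/3 kN·m
Load 3 — applied couple M₀=6 kN·m at a=15/2 m (b=L-a=5/2):
  M_3 = M₀x/L  [x≤a] = 6·(20/3)/10 = 4 kN·m
Load 4 — point force P=-15 kN at a=10/3 m (b=L-a=20/3):
  M_4 = Pa(L-x)/L  [x>a] = (-15)·(10/3)·(10-(20/3))/10 = -50/3 kN·m
Superposition: M = Σ M_i = 1123/81 kN·m ≈ 13.864198 kN·m

M(20/3) = 1123/81 kN·m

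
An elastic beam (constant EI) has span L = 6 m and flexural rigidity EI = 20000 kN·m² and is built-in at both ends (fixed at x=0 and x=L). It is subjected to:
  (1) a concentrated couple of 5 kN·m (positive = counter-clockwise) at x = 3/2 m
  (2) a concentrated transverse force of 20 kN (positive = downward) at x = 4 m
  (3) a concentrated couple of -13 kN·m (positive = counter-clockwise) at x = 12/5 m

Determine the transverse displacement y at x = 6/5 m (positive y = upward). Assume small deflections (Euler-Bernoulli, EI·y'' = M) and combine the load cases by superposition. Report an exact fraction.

Load 1 — applied couple M₀=5 kN·m at a=3/2 m (b=L-a=9/2):
  y_1 = (R_Ax³/6 - M_Ax²/2)/EI  [x≤a] with R_A=15/16, M_A=-15/16 = ((15/16)·(6/5)³/6 - (-15/16)·(6/5)²/2)/20000 = 189/4000000 m
Load 2 — point force P=20 kN at a=4 m (b=L-a=2):
  y_2 = -Pb²x²(3aL-(3a+b)x)/(6L³EI)  [x≤a] = -20·2²·(6/5)²·(3·4·6-(3·4+2)·(6/5))/(6·6³·20000) = -23/93750 m
Load 3 — applied couple M₀=-13 kN·m at a=12/5 m (b=L-a=18/5):
  y_3 = (R_Ax³/6 - M_Ax²/2)/EI  [x≤a] with R_A=-78/25, M_A=-39/25 = ((-78/25)·(6/5)³/6 - (-39/25)·(6/5)²/2)/20000 = 351/31250000 m
Superposition: y = Σ y_i = -280277/1500000000 m ≈ -0.000187 m

y(6/5) = -280277/1500000000 m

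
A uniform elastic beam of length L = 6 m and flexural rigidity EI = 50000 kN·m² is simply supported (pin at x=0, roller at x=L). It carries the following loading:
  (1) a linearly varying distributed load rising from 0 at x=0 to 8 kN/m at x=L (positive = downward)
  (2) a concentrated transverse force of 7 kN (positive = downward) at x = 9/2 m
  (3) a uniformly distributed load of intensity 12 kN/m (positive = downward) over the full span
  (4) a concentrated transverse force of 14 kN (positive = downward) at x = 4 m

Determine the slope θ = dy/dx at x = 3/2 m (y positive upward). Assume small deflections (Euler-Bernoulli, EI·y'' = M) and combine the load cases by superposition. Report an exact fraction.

θ(3/2) = -182369/72000000 rad

Load 1 — triangular load w₀=8 kN/m (0→w₀ over full span):
  θ_1 = -w₀(7L⁴-30L²x²+15x⁴)/(360LEI) = -8·(7·6⁴-30·6²·(3/2)²+15·(3/2)⁴)/(360·6·50000) = -3981/8000000 rad
Load 2 — point force P=7 kN at a=9/2 m (b=L-a=3/2):
  θ_2 = -Pb(L²-b²-3x²)/(6LEI)  [x≤a] = -7·(3/2)·(6²-(3/2)²-3·(3/2)²)/(6·6·50000) = -63/400000 rad
Load 3 — uniform load w=12 kN/m over full span:
  θ_3 = -w(L³-6Lx²+4x³)/(24EI) = -12·(6³-6·6·(3/2)²+4·(3/2)³)/(24·50000) = -297/200000 rad
Load 4 — point force P=14 kN at a=4 m (b=L-a=2):
  θ_4 = -Pb(L²-b²-3x²)/(6LEI)  [x≤a] = -14·2·(6²-2²-3·(3/2)²)/(6·6·50000) = -707/1800000 rad
Superposition: θ = Σ θ_i = -182369/72000000 rad ≈ -0.002533 rad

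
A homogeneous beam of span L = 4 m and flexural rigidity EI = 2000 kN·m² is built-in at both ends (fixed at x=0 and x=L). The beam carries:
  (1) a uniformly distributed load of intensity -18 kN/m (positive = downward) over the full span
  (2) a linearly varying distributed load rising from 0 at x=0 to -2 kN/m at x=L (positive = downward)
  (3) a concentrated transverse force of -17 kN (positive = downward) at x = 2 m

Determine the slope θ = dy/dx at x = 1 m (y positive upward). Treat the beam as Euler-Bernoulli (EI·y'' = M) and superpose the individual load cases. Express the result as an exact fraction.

θ(1) = 1099/160000 rad

Load 1 — uniform load w=-18 kN/m over full span:
  θ_1 = -wx(L-x)(L-2x)/(12EI) = -(-18)·1·(4-1)·(4-2·1)/(12·2000) = 9/2000 rad
Load 2 — triangular load w₀=-2 kN/m (0→w₀ over full span):
  θ_2 = -w₀(2x(L-x)(L-2x)(x+2L)+x²(L-x)²)/(120LEI) = -(-2)·(2·1·(4-1)·(4-2·1)·(1+2·4)+1²·(4-1)²)/(120·4·2000) = 39/160000 rad
Load 3 — point force P=-17 kN at a=2 m (b=L-a=2):
  θ_3 = -Pb²x(2aL-(3a+b)x)/(2L³EI)  [x≤a] = -(-17)·2²·1·(2·2·4-(3·2+2)·1)/(2·4³·2000) = 17/8000 rad
Superposition: θ = Σ θ_i = 1099/160000 rad ≈ 0.006869 rad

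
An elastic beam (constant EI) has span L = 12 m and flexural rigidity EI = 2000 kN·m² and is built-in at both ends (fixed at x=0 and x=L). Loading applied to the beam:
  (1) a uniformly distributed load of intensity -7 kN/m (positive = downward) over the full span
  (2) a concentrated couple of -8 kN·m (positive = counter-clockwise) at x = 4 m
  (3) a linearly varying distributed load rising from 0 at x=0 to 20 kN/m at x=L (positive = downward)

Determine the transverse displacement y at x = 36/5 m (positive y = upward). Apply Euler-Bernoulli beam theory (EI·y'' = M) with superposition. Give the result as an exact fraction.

y(36/5) = -35848/390625 m

Load 1 — uniform load w=-7 kN/m over full span:
  y_1 = -wx²(L-x)²/(24EI) = -(-7)·(36/5)²·(12-(36/5))²/(24·2000) = 13608/78125 m
Load 2 — applied couple M₀=-8 kN·m at a=4 m (b=L-a=8):
  y_2 = (R_Ax³/6 - M_Ax²/2 - M₀(x-a)²/2)/EI  [x>a] with R_A=-8/9, M_A=0 = ((-8/9)·(36/5)³/6 - 0·(36/5)²/2 - (-8)·((36/5)-4)²/2)/2000 = -112/15625 m
Load 3 — triangular load w₀=20 kN/m (0→w₀ over full span):
  y_3 = -w₀x²(L-x)²(x+2L)/(120LEI) = -20·(36/5)²·(12-(36/5))²·((36/5)+2·12)/(120·12·2000) = -101088/390625 m
Superposition: y = Σ y_i = -35848/390625 m ≈ -0.091771 m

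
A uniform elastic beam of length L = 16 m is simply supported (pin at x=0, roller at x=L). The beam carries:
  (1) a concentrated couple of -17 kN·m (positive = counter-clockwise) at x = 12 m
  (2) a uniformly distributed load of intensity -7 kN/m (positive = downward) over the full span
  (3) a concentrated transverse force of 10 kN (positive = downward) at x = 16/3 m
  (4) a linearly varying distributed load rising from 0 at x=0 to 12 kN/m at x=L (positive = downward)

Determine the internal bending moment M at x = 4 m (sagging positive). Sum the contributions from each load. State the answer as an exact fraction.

Load 1 — applied couple M₀=-17 kN·m at a=12 m (b=L-a=4):
  M_1 = M₀x/L  [x≤a] = (-17)·4/16 = -17/4 kN·m
Load 2 — uniform load w=-7 kN/m over full span:
  M_2 = wx(L-x)/2 = (-7)·4·(16-4)/2 = -168 kN·m
Load 3 — point force P=10 kN at a=16/3 m (b=L-a=32/3):
  M_3 = Pbx/L  [x≤a] = 10·(32/3)·4/16 = 80/3 kN·m
Load 4 — triangular load w₀=12 kN/m (0→w₀ over full span):
  M_4 = w₀Lx/6 - w₀x³/(6L) = 12·16·4/6 - 12·4³/(6·16) = 120 kN·m
Superposition: M = Σ M_i = -307/12 kN·m ≈ -25.583333 kN·m

M(4) = -307/12 kN·m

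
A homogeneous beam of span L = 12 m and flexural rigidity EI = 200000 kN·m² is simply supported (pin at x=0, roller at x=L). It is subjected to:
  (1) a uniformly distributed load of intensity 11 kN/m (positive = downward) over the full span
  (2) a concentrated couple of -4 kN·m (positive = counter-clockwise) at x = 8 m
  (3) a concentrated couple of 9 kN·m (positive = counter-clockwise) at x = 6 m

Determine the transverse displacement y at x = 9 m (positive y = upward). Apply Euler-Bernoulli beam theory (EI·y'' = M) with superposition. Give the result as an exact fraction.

y(9) = -4193/400000 m

Load 1 — uniform load w=11 kN/m over full span:
  y_1 = -wx(L³-2Lx²+x³)/(24EI) = -11·9·(12³-2·12·9²+9³)/(24·200000) = -16929/1600000 m
Load 2 — applied couple M₀=-4 kN·m at a=8 m (b=L-a=4):
  y_2 = (M₀x³/(6L)-M₀(x-a)²/2+C₁x)/EI  [x>a] with C₁=M₀(3b²-L²)/(6L)=16/3 = ((-4)·9³/(6·12)-(-4)·(9-8)²/2+(16/3)·9)/200000 = 19/400000 m
Load 3 — applied couple M₀=9 kN·m at a=6 m (b=L-a=6):
  y_3 = (M₀x³/(6L)-M₀(x-a)²/2+C₁x)/EI  [x>a] with C₁=M₀(3b²-L²)/(6L)=-9/2 = (9·9³/(6·12)-9·(9-6)²/2+(-9/2)·9)/200000 = 81/1600000 m
Superposition: y = Σ y_i = -4193/400000 m ≈ -0.010483 m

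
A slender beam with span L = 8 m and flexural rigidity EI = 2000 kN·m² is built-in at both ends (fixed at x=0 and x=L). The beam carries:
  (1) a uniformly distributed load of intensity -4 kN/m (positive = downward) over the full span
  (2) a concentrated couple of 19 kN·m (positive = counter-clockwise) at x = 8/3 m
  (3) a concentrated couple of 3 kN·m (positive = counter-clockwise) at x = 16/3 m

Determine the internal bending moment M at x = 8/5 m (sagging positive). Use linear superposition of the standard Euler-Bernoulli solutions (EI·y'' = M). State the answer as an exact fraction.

M(8/5) = 143/25 kN·m

Load 1 — uniform load w=-4 kN/m over full span:
  M_1 = wLx/2 - wL²/12 - wx²/2 = (-4)·8·(8/5)/2 - (-4)·8²/12 - (-4)·(8/5)²/2 = 64/75 kN·m
Load 2 — applied couple M₀=19 kN·m at a=8/3 m (b=L-a=16/3):
  M_2 = R_Ax - M_A  [x≤a] with R_A=19/6, M_A=0 = (19/6)·(8/5) - 0 = 76/15 kN·m
Load 3 — applied couple M₀=3 kN·m at a=16/3 m (b=L-a=8/3):
  M_3 = R_Ax - M_A  [x≤a] with R_A=1/2, M_A=1 = (1/2)·(8/5) - 1 = -1/5 kN·m
Superposition: M = Σ M_i = 143/25 kN·m ≈ 5.720000 kN·m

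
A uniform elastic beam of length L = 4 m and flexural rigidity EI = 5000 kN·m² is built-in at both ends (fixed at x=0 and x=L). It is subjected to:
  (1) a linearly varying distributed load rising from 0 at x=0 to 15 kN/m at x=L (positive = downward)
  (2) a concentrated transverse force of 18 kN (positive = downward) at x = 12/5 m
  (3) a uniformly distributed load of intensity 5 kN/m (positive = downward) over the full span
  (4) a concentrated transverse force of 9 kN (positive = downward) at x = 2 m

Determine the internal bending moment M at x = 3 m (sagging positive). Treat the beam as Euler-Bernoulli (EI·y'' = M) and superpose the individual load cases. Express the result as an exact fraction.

M(3) = 12763/3000 kN·m

Load 1 — triangular load w₀=15 kN/m (0→w₀ over full span):
  M_1 = 3w₀Lx/20 - w₀L²/30 - w₀x³/(6L) = 3·15·4·3/20 - 15·4²/30 - 15·3³/(6·4) = 17/8 kN·m
Load 2 — point force P=18 kN at a=12/5 m (b=L-a=8/5):
  M_2 = Pa²(a+3b)(L-x)/L³ - Pa²b/L²  [x>a] = 18·(12/5)²·((12/5)+3·(8/5))·(4-3)/4³ - 18·(12/5)²·(8/5)/4² = 162/125 kN·m
Load 3 — uniform load w=5 kN/m over full span:
  M_3 = wLx/2 - wL²/12 - wx²/2 = 5·4·3/2 - 5·4²/12 - 5·3²/2 = 5/6 kN·m
Load 4 — point force P=9 kN at a=2 m (b=L-a=2):
  M_4 = Pa²(a+3b)(L-x)/L³ - Pa²b/L²  [x>a] = 9·2²·(2+3·2)·(4-3)/4³ - 9·2²·2/4² = 0 kN·m
Superposition: M = Σ M_i = 12763/3000 kN·m ≈ 4.254333 kN·m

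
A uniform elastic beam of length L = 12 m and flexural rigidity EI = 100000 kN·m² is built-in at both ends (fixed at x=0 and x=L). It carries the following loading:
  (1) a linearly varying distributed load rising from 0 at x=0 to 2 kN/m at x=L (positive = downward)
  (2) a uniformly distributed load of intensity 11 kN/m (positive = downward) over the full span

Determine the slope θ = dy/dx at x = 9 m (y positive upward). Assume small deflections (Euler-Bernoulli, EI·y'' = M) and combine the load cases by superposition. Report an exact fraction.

Load 1 — triangular load w₀=2 kN/m (0→w₀ over full span):
  θ_1 = -w₀(2x(L-x)(L-2x)(x+2L)+x²(L-x)²)/(120LEI) = -2·(2·9·(12-9)·(12-2·9)·(9+2·12)+9²·(12-9)²)/(120·12·100000) = 1107/8000000 rad
Load 2 — uniform load w=11 kN/m over full span:
  θ_2 = -wx(L-x)(L-2x)/(12EI) = -11·9·(12-9)·(12-2·9)/(12·100000) = 297/200000 rad
Superposition: θ = Σ θ_i = 12987/8000000 rad ≈ 0.001623 rad

θ(9) = 12987/8000000 rad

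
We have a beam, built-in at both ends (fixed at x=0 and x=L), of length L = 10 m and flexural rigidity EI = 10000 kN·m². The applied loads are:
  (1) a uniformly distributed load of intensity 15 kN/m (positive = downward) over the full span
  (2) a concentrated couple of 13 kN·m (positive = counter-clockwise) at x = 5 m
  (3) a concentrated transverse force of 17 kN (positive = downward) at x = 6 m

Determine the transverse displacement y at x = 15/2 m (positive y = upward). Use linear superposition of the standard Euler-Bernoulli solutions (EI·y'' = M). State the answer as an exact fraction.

y(15/2) = -6719/256000 m

Load 1 — uniform load w=15 kN/m over full span:
  y_1 = -wx²(L-x)²/(24EI) = -15·(15/2)²·(10-(15/2))²/(24·10000) = -45/2048 m
Load 2 — applied couple M₀=13 kN·m at a=5 m (b=L-a=5):
  y_2 = (R_Ax³/6 - M_Ax²/2 - M₀(x-a)²/2)/EI  [x>a] with R_A=39/20, M_A=13/4 = ((39/20)·(15/2)³/6 - (13/4)·(15/2)²/2 - 13·((15/2)-5)²/2)/10000 = 13/25600 m
Load 3 — point force P=17 kN at a=6 m (b=L-a=4):
  y_3 = -Pa²(L-x)²(3bL-(3b+a)(L-x))/(6L³EI)  [x>a] = -17·6²·(10-(15/2))²·(3·4·10-(3·4+6)·(10-(15/2)))/(6·10³·10000) = -153/32000 m
Superposition: y = Σ y_i = -6719/256000 m ≈ -0.026246 m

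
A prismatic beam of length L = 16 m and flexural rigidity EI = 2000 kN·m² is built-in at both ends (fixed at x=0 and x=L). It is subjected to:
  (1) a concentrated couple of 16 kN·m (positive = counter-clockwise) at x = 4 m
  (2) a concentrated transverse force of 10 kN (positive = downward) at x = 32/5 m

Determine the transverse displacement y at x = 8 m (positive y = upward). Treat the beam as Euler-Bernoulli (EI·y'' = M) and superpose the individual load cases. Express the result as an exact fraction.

y(8) = -596/9375 m

Load 1 — applied couple M₀=16 kN·m at a=4 m (b=L-a=12):
  y_1 = (R_Ax³/6 - M_Ax²/2 - M₀(x-a)²/2)/EI  [x>a] with R_A=9/8, M_A=-3 = ((9/8)·8³/6 - (-3)·8²/2 - 16·(8-4)²/2)/2000 = 4/125 m
Load 2 — point force P=10 kN at a=32/5 m (b=L-a=48/5):
  y_2 = -Pa²(L-x)²(3bL-(3b+a)(L-x))/(6L³EI)  [x>a] = -10·(32/5)²·(16-8)²·(3·(48/5)·16-(3·(48/5)+(32/5))·(16-8))/(6·16³·2000) = -896/9375 m
Superposition: y = Σ y_i = -596/9375 m ≈ -0.063573 m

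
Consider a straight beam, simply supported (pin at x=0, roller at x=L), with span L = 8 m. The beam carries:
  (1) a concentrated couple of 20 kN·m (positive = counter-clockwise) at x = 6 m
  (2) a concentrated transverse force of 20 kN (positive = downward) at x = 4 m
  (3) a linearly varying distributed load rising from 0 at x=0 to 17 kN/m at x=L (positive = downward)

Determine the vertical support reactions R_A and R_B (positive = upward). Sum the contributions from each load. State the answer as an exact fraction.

Load 1 — applied couple M₀=20 kN·m at a=6 m (b=L-a=2):
  R_A = M₀/L = 20/8 = 5/2 kN
  R_B = -M₀/L = -20/8 = -5/2 kN
Load 2 — point force P=20 kN at a=4 m (b=L-a=4):
  R_A = Pb/L = 20·4/8 = 10 kN
  R_B = Pa/L = 20·4/8 = 10 kN
Load 3 — triangular load w₀=17 kN/m (0→w₀ over full span):
  R_A = w₀L/6 = 17·8/6 = 68/3 kN
  R_B = w₀L/3 = 17·8/3 = 136/3 kN
Superposition: R_A = 211/6 kN, R_B = 317/6 kN

R_A = 211/6 kN, R_B = 317/6 kN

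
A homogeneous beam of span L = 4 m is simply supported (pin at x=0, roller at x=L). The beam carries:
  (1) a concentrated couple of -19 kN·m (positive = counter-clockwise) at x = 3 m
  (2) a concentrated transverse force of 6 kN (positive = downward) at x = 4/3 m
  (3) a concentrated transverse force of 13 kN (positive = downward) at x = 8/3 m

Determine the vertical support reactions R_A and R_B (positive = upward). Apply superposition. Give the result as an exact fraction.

R_A = 43/12 kN, R_B = 185/12 kN

Load 1 — applied couple M₀=-19 kN·m at a=3 m (b=L-a=1):
  R_A = M₀/L = (-19)/4 = -19/4 kN
  R_B = -M₀/L = -(-19)/4 = 19/4 kN
Load 2 — point force P=6 kN at a=4/3 m (b=L-a=8/3):
  R_A = Pb/L = 6·(8/3)/4 = 4 kN
  R_B = Pa/L = 6·(4/3)/4 = 2 kN
Load 3 — point force P=13 kN at a=8/3 m (b=L-a=4/3):
  R_A = Pb/L = 13·(4/3)/4 = 13/3 kN
  R_B = Pa/L = 13·(8/3)/4 = 26/3 kN
Superposition: R_A = 43/12 kN, R_B = 185/12 kN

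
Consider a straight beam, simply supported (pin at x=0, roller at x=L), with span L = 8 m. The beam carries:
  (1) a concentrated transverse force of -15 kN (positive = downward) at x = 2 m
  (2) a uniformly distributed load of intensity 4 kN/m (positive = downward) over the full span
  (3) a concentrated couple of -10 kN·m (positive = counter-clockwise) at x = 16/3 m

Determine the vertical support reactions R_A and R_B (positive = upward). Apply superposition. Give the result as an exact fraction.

Load 1 — point force P=-15 kN at a=2 m (b=L-a=6):
  R_A = Pb/L = (-15)·6/8 = -45/4 kN
  R_B = Pa/L = (-15)·2/8 = -15/4 kN
Load 2 — uniform load w=4 kN/m over full span:
  R_A = wL/2 = 4·8/2 = 16 kN
  R_B = wL/2 = 4·8/2 = 16 kN
Load 3 — applied couple M₀=-10 kN·m at a=16/3 m (b=L-a=8/3):
  R_A = M₀/L = (-10)/8 = -5/4 kN
  R_B = -M₀/L = -(-10)/8 = 5/4 kN
Superposition: R_A = 7/2 kN, R_B = 27/2 kN

R_A = 7/2 kN, R_B = 27/2 kN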